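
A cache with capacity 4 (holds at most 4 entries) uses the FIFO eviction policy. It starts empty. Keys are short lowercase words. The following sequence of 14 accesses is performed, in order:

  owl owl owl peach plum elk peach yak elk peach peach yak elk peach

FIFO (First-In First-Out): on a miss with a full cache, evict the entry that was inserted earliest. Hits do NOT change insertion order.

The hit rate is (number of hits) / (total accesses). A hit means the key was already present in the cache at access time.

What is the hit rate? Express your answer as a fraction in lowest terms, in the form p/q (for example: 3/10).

FIFO simulation (capacity=4):
  1. access owl: MISS. Cache (old->new): [owl]
  2. access owl: HIT. Cache (old->new): [owl]
  3. access owl: HIT. Cache (old->new): [owl]
  4. access peach: MISS. Cache (old->new): [owl peach]
  5. access plum: MISS. Cache (old->new): [owl peach plum]
  6. access elk: MISS. Cache (old->new): [owl peach plum elk]
  7. access peach: HIT. Cache (old->new): [owl peach plum elk]
  8. access yak: MISS, evict owl. Cache (old->new): [peach plum elk yak]
  9. access elk: HIT. Cache (old->new): [peach plum elk yak]
  10. access peach: HIT. Cache (old->new): [peach plum elk yak]
  11. access peach: HIT. Cache (old->new): [peach plum elk yak]
  12. access yak: HIT. Cache (old->new): [peach plum elk yak]
  13. access elk: HIT. Cache (old->new): [peach plum elk yak]
  14. access peach: HIT. Cache (old->new): [peach plum elk yak]
Total: 9 hits, 5 misses, 1 evictions

Hit rate = 9/14

Answer: 9/14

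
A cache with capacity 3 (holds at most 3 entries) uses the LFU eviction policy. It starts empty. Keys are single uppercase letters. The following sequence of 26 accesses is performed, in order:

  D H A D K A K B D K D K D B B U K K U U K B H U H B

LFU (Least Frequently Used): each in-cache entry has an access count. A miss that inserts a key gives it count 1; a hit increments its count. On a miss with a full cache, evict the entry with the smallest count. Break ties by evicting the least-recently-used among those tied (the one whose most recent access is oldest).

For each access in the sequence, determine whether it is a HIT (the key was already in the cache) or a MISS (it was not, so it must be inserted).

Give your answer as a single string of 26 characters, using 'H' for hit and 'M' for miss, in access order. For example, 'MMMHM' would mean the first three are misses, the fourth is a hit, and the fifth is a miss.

Answer: MMMHMHHMMHHHHMHMHHHHHMMHHM

Derivation:
LFU simulation (capacity=3):
  1. access D: MISS. Cache: [D(c=1)]
  2. access H: MISS. Cache: [D(c=1) H(c=1)]
  3. access A: MISS. Cache: [D(c=1) H(c=1) A(c=1)]
  4. access D: HIT, count now 2. Cache: [H(c=1) A(c=1) D(c=2)]
  5. access K: MISS, evict H(c=1). Cache: [A(c=1) K(c=1) D(c=2)]
  6. access A: HIT, count now 2. Cache: [K(c=1) D(c=2) A(c=2)]
  7. access K: HIT, count now 2. Cache: [D(c=2) A(c=2) K(c=2)]
  8. access B: MISS, evict D(c=2). Cache: [B(c=1) A(c=2) K(c=2)]
  9. access D: MISS, evict B(c=1). Cache: [D(c=1) A(c=2) K(c=2)]
  10. access K: HIT, count now 3. Cache: [D(c=1) A(c=2) K(c=3)]
  11. access D: HIT, count now 2. Cache: [A(c=2) D(c=2) K(c=3)]
  12. access K: HIT, count now 4. Cache: [A(c=2) D(c=2) K(c=4)]
  13. access D: HIT, count now 3. Cache: [A(c=2) D(c=3) K(c=4)]
  14. access B: MISS, evict A(c=2). Cache: [B(c=1) D(c=3) K(c=4)]
  15. access B: HIT, count now 2. Cache: [B(c=2) D(c=3) K(c=4)]
  16. access U: MISS, evict B(c=2). Cache: [U(c=1) D(c=3) K(c=4)]
  17. access K: HIT, count now 5. Cache: [U(c=1) D(c=3) K(c=5)]
  18. access K: HIT, count now 6. Cache: [U(c=1) D(c=3) K(c=6)]
  19. access U: HIT, count now 2. Cache: [U(c=2) D(c=3) K(c=6)]
  20. access U: HIT, count now 3. Cache: [D(c=3) U(c=3) K(c=6)]
  21. access K: HIT, count now 7. Cache: [D(c=3) U(c=3) K(c=7)]
  22. access B: MISS, evict D(c=3). Cache: [B(c=1) U(c=3) K(c=7)]
  23. access H: MISS, evict B(c=1). Cache: [H(c=1) U(c=3) K(c=7)]
  24. access U: HIT, count now 4. Cache: [H(c=1) U(c=4) K(c=7)]
  25. access H: HIT, count now 2. Cache: [H(c=2) U(c=4) K(c=7)]
  26. access B: MISS, evict H(c=2). Cache: [B(c=1) U(c=4) K(c=7)]
Total: 15 hits, 11 misses, 8 evictions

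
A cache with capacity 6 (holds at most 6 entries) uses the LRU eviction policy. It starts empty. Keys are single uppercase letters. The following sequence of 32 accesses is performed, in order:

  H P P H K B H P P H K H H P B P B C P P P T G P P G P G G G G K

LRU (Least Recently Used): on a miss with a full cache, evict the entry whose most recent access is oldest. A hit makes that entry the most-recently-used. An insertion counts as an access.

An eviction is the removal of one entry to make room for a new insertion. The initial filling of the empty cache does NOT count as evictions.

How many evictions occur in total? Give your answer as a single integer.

Answer: 2

Derivation:
LRU simulation (capacity=6):
  1. access H: MISS. Cache (LRU->MRU): [H]
  2. access P: MISS. Cache (LRU->MRU): [H P]
  3. access P: HIT. Cache (LRU->MRU): [H P]
  4. access H: HIT. Cache (LRU->MRU): [P H]
  5. access K: MISS. Cache (LRU->MRU): [P H K]
  6. access B: MISS. Cache (LRU->MRU): [P H K B]
  7. access H: HIT. Cache (LRU->MRU): [P K B H]
  8. access P: HIT. Cache (LRU->MRU): [K B H P]
  9. access P: HIT. Cache (LRU->MRU): [K B H P]
  10. access H: HIT. Cache (LRU->MRU): [K B P H]
  11. access K: HIT. Cache (LRU->MRU): [B P H K]
  12. access H: HIT. Cache (LRU->MRU): [B P K H]
  13. access H: HIT. Cache (LRU->MRU): [B P K H]
  14. access P: HIT. Cache (LRU->MRU): [B K H P]
  15. access B: HIT. Cache (LRU->MRU): [K H P B]
  16. access P: HIT. Cache (LRU->MRU): [K H B P]
  17. access B: HIT. Cache (LRU->MRU): [K H P B]
  18. access C: MISS. Cache (LRU->MRU): [K H P B C]
  19. access P: HIT. Cache (LRU->MRU): [K H B C P]
  20. access P: HIT. Cache (LRU->MRU): [K H B C P]
  21. access P: HIT. Cache (LRU->MRU): [K H B C P]
  22. access T: MISS. Cache (LRU->MRU): [K H B C P T]
  23. access G: MISS, evict K. Cache (LRU->MRU): [H B C P T G]
  24. access P: HIT. Cache (LRU->MRU): [H B C T G P]
  25. access P: HIT. Cache (LRU->MRU): [H B C T G P]
  26. access G: HIT. Cache (LRU->MRU): [H B C T P G]
  27. access P: HIT. Cache (LRU->MRU): [H B C T G P]
  28. access G: HIT. Cache (LRU->MRU): [H B C T P G]
  29. access G: HIT. Cache (LRU->MRU): [H B C T P G]
  30. access G: HIT. Cache (LRU->MRU): [H B C T P G]
  31. access G: HIT. Cache (LRU->MRU): [H B C T P G]
  32. access K: MISS, evict H. Cache (LRU->MRU): [B C T P G K]
Total: 24 hits, 8 misses, 2 evictions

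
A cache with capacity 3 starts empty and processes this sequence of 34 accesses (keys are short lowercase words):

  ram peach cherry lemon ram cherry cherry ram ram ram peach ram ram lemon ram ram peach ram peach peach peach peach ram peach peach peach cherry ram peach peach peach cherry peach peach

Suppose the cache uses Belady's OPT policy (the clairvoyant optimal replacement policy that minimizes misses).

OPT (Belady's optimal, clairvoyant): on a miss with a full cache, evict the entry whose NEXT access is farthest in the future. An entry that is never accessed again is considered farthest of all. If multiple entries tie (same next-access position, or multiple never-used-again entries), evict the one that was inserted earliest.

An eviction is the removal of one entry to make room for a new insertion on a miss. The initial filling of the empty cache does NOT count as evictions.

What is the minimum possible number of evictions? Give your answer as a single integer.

OPT (Belady) simulation (capacity=3):
  1. access ram: MISS. Cache: [ram]
  2. access peach: MISS. Cache: [ram peach]
  3. access cherry: MISS. Cache: [ram peach cherry]
  4. access lemon: MISS, evict peach (next use: step 11). Cache: [ram cherry lemon]
  5. access ram: HIT. Next use of ram: step 8. Cache: [ram cherry lemon]
  6. access cherry: HIT. Next use of cherry: step 7. Cache: [ram cherry lemon]
  7. access cherry: HIT. Next use of cherry: step 27. Cache: [ram cherry lemon]
  8. access ram: HIT. Next use of ram: step 9. Cache: [ram cherry lemon]
  9. access ram: HIT. Next use of ram: step 10. Cache: [ram cherry lemon]
  10. access ram: HIT. Next use of ram: step 12. Cache: [ram cherry lemon]
  11. access peach: MISS, evict cherry (next use: step 27). Cache: [ram lemon peach]
  12. access ram: HIT. Next use of ram: step 13. Cache: [ram lemon peach]
  13. access ram: HIT. Next use of ram: step 15. Cache: [ram lemon peach]
  14. access lemon: HIT. Next use of lemon: never. Cache: [ram lemon peach]
  15. access ram: HIT. Next use of ram: step 16. Cache: [ram lemon peach]
  16. access ram: HIT. Next use of ram: step 18. Cache: [ram lemon peach]
  17. access peach: HIT. Next use of peach: step 19. Cache: [ram lemon peach]
  18. access ram: HIT. Next use of ram: step 23. Cache: [ram lemon peach]
  19. access peach: HIT. Next use of peach: step 20. Cache: [ram lemon peach]
  20. access peach: HIT. Next use of peach: step 21. Cache: [ram lemon peach]
  21. access peach: HIT. Next use of peach: step 22. Cache: [ram lemon peach]
  22. access peach: HIT. Next use of peach: step 24. Cache: [ram lemon peach]
  23. access ram: HIT. Next use of ram: step 28. Cache: [ram lemon peach]
  24. access peach: HIT. Next use of peach: step 25. Cache: [ram lemon peach]
  25. access peach: HIT. Next use of peach: step 26. Cache: [ram lemon peach]
  26. access peach: HIT. Next use of peach: step 29. Cache: [ram lemon peach]
  27. access cherry: MISS, evict lemon (next use: never). Cache: [ram peach cherry]
  28. access ram: HIT. Next use of ram: never. Cache: [ram peach cherry]
  29. access peach: HIT. Next use of peach: step 30. Cache: [ram peach cherry]
  30. access peach: HIT. Next use of peach: step 31. Cache: [ram peach cherry]
  31. access peach: HIT. Next use of peach: step 33. Cache: [ram peach cherry]
  32. access cherry: HIT. Next use of cherry: never. Cache: [ram peach cherry]
  33. access peach: HIT. Next use of peach: step 34. Cache: [ram peach cherry]
  34. access peach: HIT. Next use of peach: never. Cache: [ram peach cherry]
Total: 28 hits, 6 misses, 3 evictions

Answer: 3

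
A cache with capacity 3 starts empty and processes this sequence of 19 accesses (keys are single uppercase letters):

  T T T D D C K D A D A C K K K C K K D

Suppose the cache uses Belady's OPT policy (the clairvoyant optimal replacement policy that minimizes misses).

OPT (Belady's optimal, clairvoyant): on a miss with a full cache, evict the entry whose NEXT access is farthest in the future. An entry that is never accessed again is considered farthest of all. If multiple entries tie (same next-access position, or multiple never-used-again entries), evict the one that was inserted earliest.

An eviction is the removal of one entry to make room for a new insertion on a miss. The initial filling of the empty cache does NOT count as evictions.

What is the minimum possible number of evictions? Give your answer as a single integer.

OPT (Belady) simulation (capacity=3):
  1. access T: MISS. Cache: [T]
  2. access T: HIT. Next use of T: step 3. Cache: [T]
  3. access T: HIT. Next use of T: never. Cache: [T]
  4. access D: MISS. Cache: [T D]
  5. access D: HIT. Next use of D: step 8. Cache: [T D]
  6. access C: MISS. Cache: [T D C]
  7. access K: MISS, evict T (next use: never). Cache: [D C K]
  8. access D: HIT. Next use of D: step 10. Cache: [D C K]
  9. access A: MISS, evict K (next use: step 13). Cache: [D C A]
  10. access D: HIT. Next use of D: step 19. Cache: [D C A]
  11. access A: HIT. Next use of A: never. Cache: [D C A]
  12. access C: HIT. Next use of C: step 16. Cache: [D C A]
  13. access K: MISS, evict A (next use: never). Cache: [D C K]
  14. access K: HIT. Next use of K: step 15. Cache: [D C K]
  15. access K: HIT. Next use of K: step 17. Cache: [D C K]
  16. access C: HIT. Next use of C: never. Cache: [D C K]
  17. access K: HIT. Next use of K: step 18. Cache: [D C K]
  18. access K: HIT. Next use of K: never. Cache: [D C K]
  19. access D: HIT. Next use of D: never. Cache: [D C K]
Total: 13 hits, 6 misses, 3 evictions

Answer: 3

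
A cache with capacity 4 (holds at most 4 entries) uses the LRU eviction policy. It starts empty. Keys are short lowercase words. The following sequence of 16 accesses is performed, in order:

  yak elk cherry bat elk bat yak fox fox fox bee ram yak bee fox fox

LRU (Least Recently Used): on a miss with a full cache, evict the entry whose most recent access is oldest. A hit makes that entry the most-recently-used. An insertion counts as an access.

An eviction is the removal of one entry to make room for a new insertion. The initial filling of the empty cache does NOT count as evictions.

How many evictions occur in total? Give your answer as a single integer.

Answer: 3

Derivation:
LRU simulation (capacity=4):
  1. access yak: MISS. Cache (LRU->MRU): [yak]
  2. access elk: MISS. Cache (LRU->MRU): [yak elk]
  3. access cherry: MISS. Cache (LRU->MRU): [yak elk cherry]
  4. access bat: MISS. Cache (LRU->MRU): [yak elk cherry bat]
  5. access elk: HIT. Cache (LRU->MRU): [yak cherry bat elk]
  6. access bat: HIT. Cache (LRU->MRU): [yak cherry elk bat]
  7. access yak: HIT. Cache (LRU->MRU): [cherry elk bat yak]
  8. access fox: MISS, evict cherry. Cache (LRU->MRU): [elk bat yak fox]
  9. access fox: HIT. Cache (LRU->MRU): [elk bat yak fox]
  10. access fox: HIT. Cache (LRU->MRU): [elk bat yak fox]
  11. access bee: MISS, evict elk. Cache (LRU->MRU): [bat yak fox bee]
  12. access ram: MISS, evict bat. Cache (LRU->MRU): [yak fox bee ram]
  13. access yak: HIT. Cache (LRU->MRU): [fox bee ram yak]
  14. access bee: HIT. Cache (LRU->MRU): [fox ram yak bee]
  15. access fox: HIT. Cache (LRU->MRU): [ram yak bee fox]
  16. access fox: HIT. Cache (LRU->MRU): [ram yak bee fox]
Total: 9 hits, 7 misses, 3 evictions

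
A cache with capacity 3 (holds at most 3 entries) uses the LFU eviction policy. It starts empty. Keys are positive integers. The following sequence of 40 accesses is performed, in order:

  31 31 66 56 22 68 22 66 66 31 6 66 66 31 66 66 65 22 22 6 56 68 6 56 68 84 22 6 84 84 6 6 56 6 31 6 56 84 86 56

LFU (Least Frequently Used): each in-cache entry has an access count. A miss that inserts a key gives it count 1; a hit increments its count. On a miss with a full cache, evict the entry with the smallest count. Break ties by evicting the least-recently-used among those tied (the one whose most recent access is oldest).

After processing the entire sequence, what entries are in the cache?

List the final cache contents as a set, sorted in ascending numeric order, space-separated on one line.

Answer: 31 56 66

Derivation:
LFU simulation (capacity=3):
  1. access 31: MISS. Cache: [31(c=1)]
  2. access 31: HIT, count now 2. Cache: [31(c=2)]
  3. access 66: MISS. Cache: [66(c=1) 31(c=2)]
  4. access 56: MISS. Cache: [66(c=1) 56(c=1) 31(c=2)]
  5. access 22: MISS, evict 66(c=1). Cache: [56(c=1) 22(c=1) 31(c=2)]
  6. access 68: MISS, evict 56(c=1). Cache: [22(c=1) 68(c=1) 31(c=2)]
  7. access 22: HIT, count now 2. Cache: [68(c=1) 31(c=2) 22(c=2)]
  8. access 66: MISS, evict 68(c=1). Cache: [66(c=1) 31(c=2) 22(c=2)]
  9. access 66: HIT, count now 2. Cache: [31(c=2) 22(c=2) 66(c=2)]
  10. access 31: HIT, count now 3. Cache: [22(c=2) 66(c=2) 31(c=3)]
  11. access 6: MISS, evict 22(c=2). Cache: [6(c=1) 66(c=2) 31(c=3)]
  12. access 66: HIT, count now 3. Cache: [6(c=1) 31(c=3) 66(c=3)]
  13. access 66: HIT, count now 4. Cache: [6(c=1) 31(c=3) 66(c=4)]
  14. access 31: HIT, count now 4. Cache: [6(c=1) 66(c=4) 31(c=4)]
  15. access 66: HIT, count now 5. Cache: [6(c=1) 31(c=4) 66(c=5)]
  16. access 66: HIT, count now 6. Cache: [6(c=1) 31(c=4) 66(c=6)]
  17. access 65: MISS, evict 6(c=1). Cache: [65(c=1) 31(c=4) 66(c=6)]
  18. access 22: MISS, evict 65(c=1). Cache: [22(c=1) 31(c=4) 66(c=6)]
  19. access 22: HIT, count now 2. Cache: [22(c=2) 31(c=4) 66(c=6)]
  20. access 6: MISS, evict 22(c=2). Cache: [6(c=1) 31(c=4) 66(c=6)]
  21. access 56: MISS, evict 6(c=1). Cache: [56(c=1) 31(c=4) 66(c=6)]
  22. access 68: MISS, evict 56(c=1). Cache: [68(c=1) 31(c=4) 66(c=6)]
  23. access 6: MISS, evict 68(c=1). Cache: [6(c=1) 31(c=4) 66(c=6)]
  24. access 56: MISS, evict 6(c=1). Cache: [56(c=1) 31(c=4) 66(c=6)]
  25. access 68: MISS, evict 56(c=1). Cache: [68(c=1) 31(c=4) 66(c=6)]
  26. access 84: MISS, evict 68(c=1). Cache: [84(c=1) 31(c=4) 66(c=6)]
  27. access 22: MISS, evict 84(c=1). Cache: [22(c=1) 31(c=4) 66(c=6)]
  28. access 6: MISS, evict 22(c=1). Cache: [6(c=1) 31(c=4) 66(c=6)]
  29. access 84: MISS, evict 6(c=1). Cache: [84(c=1) 31(c=4) 66(c=6)]
  30. access 84: HIT, count now 2. Cache: [84(c=2) 31(c=4) 66(c=6)]
  31. access 6: MISS, evict 84(c=2). Cache: [6(c=1) 31(c=4) 66(c=6)]
  32. access 6: HIT, count now 2. Cache: [6(c=2) 31(c=4) 66(c=6)]
  33. access 56: MISS, evict 6(c=2). Cache: [56(c=1) 31(c=4) 66(c=6)]
  34. access 6: MISS, evict 56(c=1). Cache: [6(c=1) 31(c=4) 66(c=6)]
  35. access 31: HIT, count now 5. Cache: [6(c=1) 31(c=5) 66(c=6)]
  36. access 6: HIT, count now 2. Cache: [6(c=2) 31(c=5) 66(c=6)]
  37. access 56: MISS, evict 6(c=2). Cache: [56(c=1) 31(c=5) 66(c=6)]
  38. access 84: MISS, evict 56(c=1). Cache: [84(c=1) 31(c=5) 66(c=6)]
  39. access 86: MISS, evict 84(c=1). Cache: [86(c=1) 31(c=5) 66(c=6)]
  40. access 56: MISS, evict 86(c=1). Cache: [56(c=1) 31(c=5) 66(c=6)]
Total: 14 hits, 26 misses, 23 evictions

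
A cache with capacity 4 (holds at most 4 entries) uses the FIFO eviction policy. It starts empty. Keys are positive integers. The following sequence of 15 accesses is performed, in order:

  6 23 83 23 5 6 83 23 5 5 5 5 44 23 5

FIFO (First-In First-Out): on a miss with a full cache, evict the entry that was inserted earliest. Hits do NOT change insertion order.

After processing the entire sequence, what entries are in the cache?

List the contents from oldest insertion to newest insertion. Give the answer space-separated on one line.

FIFO simulation (capacity=4):
  1. access 6: MISS. Cache (old->new): [6]
  2. access 23: MISS. Cache (old->new): [6 23]
  3. access 83: MISS. Cache (old->new): [6 23 83]
  4. access 23: HIT. Cache (old->new): [6 23 83]
  5. access 5: MISS. Cache (old->new): [6 23 83 5]
  6. access 6: HIT. Cache (old->new): [6 23 83 5]
  7. access 83: HIT. Cache (old->new): [6 23 83 5]
  8. access 23: HIT. Cache (old->new): [6 23 83 5]
  9. access 5: HIT. Cache (old->new): [6 23 83 5]
  10. access 5: HIT. Cache (old->new): [6 23 83 5]
  11. access 5: HIT. Cache (old->new): [6 23 83 5]
  12. access 5: HIT. Cache (old->new): [6 23 83 5]
  13. access 44: MISS, evict 6. Cache (old->new): [23 83 5 44]
  14. access 23: HIT. Cache (old->new): [23 83 5 44]
  15. access 5: HIT. Cache (old->new): [23 83 5 44]
Total: 10 hits, 5 misses, 1 evictions

Answer: 23 83 5 44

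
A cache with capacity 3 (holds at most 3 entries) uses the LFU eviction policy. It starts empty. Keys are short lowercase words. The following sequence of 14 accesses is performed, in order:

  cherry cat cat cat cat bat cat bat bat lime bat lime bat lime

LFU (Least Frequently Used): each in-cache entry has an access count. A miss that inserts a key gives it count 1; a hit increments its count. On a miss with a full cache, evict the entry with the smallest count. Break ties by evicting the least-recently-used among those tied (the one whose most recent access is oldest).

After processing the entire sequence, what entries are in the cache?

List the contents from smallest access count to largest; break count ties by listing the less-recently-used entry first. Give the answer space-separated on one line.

Answer: lime cat bat

Derivation:
LFU simulation (capacity=3):
  1. access cherry: MISS. Cache: [cherry(c=1)]
  2. access cat: MISS. Cache: [cherry(c=1) cat(c=1)]
  3. access cat: HIT, count now 2. Cache: [cherry(c=1) cat(c=2)]
  4. access cat: HIT, count now 3. Cache: [cherry(c=1) cat(c=3)]
  5. access cat: HIT, count now 4. Cache: [cherry(c=1) cat(c=4)]
  6. access bat: MISS. Cache: [cherry(c=1) bat(c=1) cat(c=4)]
  7. access cat: HIT, count now 5. Cache: [cherry(c=1) bat(c=1) cat(c=5)]
  8. access bat: HIT, count now 2. Cache: [cherry(c=1) bat(c=2) cat(c=5)]
  9. access bat: HIT, count now 3. Cache: [cherry(c=1) bat(c=3) cat(c=5)]
  10. access lime: MISS, evict cherry(c=1). Cache: [lime(c=1) bat(c=3) cat(c=5)]
  11. access bat: HIT, count now 4. Cache: [lime(c=1) bat(c=4) cat(c=5)]
  12. access lime: HIT, count now 2. Cache: [lime(c=2) bat(c=4) cat(c=5)]
  13. access bat: HIT, count now 5. Cache: [lime(c=2) cat(c=5) bat(c=5)]
  14. access lime: HIT, count now 3. Cache: [lime(c=3) cat(c=5) bat(c=5)]
Total: 10 hits, 4 misses, 1 evictions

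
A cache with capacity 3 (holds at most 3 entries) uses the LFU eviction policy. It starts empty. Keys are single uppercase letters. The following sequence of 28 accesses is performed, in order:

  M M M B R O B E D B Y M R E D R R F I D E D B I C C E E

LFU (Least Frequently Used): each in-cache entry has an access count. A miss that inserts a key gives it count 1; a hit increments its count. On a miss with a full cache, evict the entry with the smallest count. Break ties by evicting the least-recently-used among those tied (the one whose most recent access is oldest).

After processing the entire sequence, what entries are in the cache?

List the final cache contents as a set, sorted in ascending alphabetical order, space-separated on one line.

LFU simulation (capacity=3):
  1. access M: MISS. Cache: [M(c=1)]
  2. access M: HIT, count now 2. Cache: [M(c=2)]
  3. access M: HIT, count now 3. Cache: [M(c=3)]
  4. access B: MISS. Cache: [B(c=1) M(c=3)]
  5. access R: MISS. Cache: [B(c=1) R(c=1) M(c=3)]
  6. access O: MISS, evict B(c=1). Cache: [R(c=1) O(c=1) M(c=3)]
  7. access B: MISS, evict R(c=1). Cache: [O(c=1) B(c=1) M(c=3)]
  8. access E: MISS, evict O(c=1). Cache: [B(c=1) E(c=1) M(c=3)]
  9. access D: MISS, evict B(c=1). Cache: [E(c=1) D(c=1) M(c=3)]
  10. access B: MISS, evict E(c=1). Cache: [D(c=1) B(c=1) M(c=3)]
  11. access Y: MISS, evict D(c=1). Cache: [B(c=1) Y(c=1) M(c=3)]
  12. access M: HIT, count now 4. Cache: [B(c=1) Y(c=1) M(c=4)]
  13. access R: MISS, evict B(c=1). Cache: [Y(c=1) R(c=1) M(c=4)]
  14. access E: MISS, evict Y(c=1). Cache: [R(c=1) E(c=1) M(c=4)]
  15. access D: MISS, evict R(c=1). Cache: [E(c=1) D(c=1) M(c=4)]
  16. access R: MISS, evict E(c=1). Cache: [D(c=1) R(c=1) M(c=4)]
  17. access R: HIT, count now 2. Cache: [D(c=1) R(c=2) M(c=4)]
  18. access F: MISS, evict D(c=1). Cache: [F(c=1) R(c=2) M(c=4)]
  19. access I: MISS, evict F(c=1). Cache: [I(c=1) R(c=2) M(c=4)]
  20. access D: MISS, evict I(c=1). Cache: [D(c=1) R(c=2) M(c=4)]
  21. access E: MISS, evict D(c=1). Cache: [E(c=1) R(c=2) M(c=4)]
  22. access D: MISS, evict E(c=1). Cache: [D(c=1) R(c=2) M(c=4)]
  23. access B: MISS, evict D(c=1). Cache: [B(c=1) R(c=2) M(c=4)]
  24. access I: MISS, evict B(c=1). Cache: [I(c=1) R(c=2) M(c=4)]
  25. access C: MISS, evict I(c=1). Cache: [C(c=1) R(c=2) M(c=4)]
  26. access C: HIT, count now 2. Cache: [R(c=2) C(c=2) M(c=4)]
  27. access E: MISS, evict R(c=2). Cache: [E(c=1) C(c=2) M(c=4)]
  28. access E: HIT, count now 2. Cache: [C(c=2) E(c=2) M(c=4)]
Total: 6 hits, 22 misses, 19 evictions

Answer: C E M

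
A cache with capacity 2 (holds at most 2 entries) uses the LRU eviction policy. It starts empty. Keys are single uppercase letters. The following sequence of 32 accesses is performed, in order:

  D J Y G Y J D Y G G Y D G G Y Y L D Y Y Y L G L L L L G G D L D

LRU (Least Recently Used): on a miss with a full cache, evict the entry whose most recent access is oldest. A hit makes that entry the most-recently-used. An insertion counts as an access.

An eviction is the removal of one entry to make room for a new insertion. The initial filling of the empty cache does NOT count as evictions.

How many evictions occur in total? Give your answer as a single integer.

Answer: 16

Derivation:
LRU simulation (capacity=2):
  1. access D: MISS. Cache (LRU->MRU): [D]
  2. access J: MISS. Cache (LRU->MRU): [D J]
  3. access Y: MISS, evict D. Cache (LRU->MRU): [J Y]
  4. access G: MISS, evict J. Cache (LRU->MRU): [Y G]
  5. access Y: HIT. Cache (LRU->MRU): [G Y]
  6. access J: MISS, evict G. Cache (LRU->MRU): [Y J]
  7. access D: MISS, evict Y. Cache (LRU->MRU): [J D]
  8. access Y: MISS, evict J. Cache (LRU->MRU): [D Y]
  9. access G: MISS, evict D. Cache (LRU->MRU): [Y G]
  10. access G: HIT. Cache (LRU->MRU): [Y G]
  11. access Y: HIT. Cache (LRU->MRU): [G Y]
  12. access D: MISS, evict G. Cache (LRU->MRU): [Y D]
  13. access G: MISS, evict Y. Cache (LRU->MRU): [D G]
  14. access G: HIT. Cache (LRU->MRU): [D G]
  15. access Y: MISS, evict D. Cache (LRU->MRU): [G Y]
  16. access Y: HIT. Cache (LRU->MRU): [G Y]
  17. access L: MISS, evict G. Cache (LRU->MRU): [Y L]
  18. access D: MISS, evict Y. Cache (LRU->MRU): [L D]
  19. access Y: MISS, evict L. Cache (LRU->MRU): [D Y]
  20. access Y: HIT. Cache (LRU->MRU): [D Y]
  21. access Y: HIT. Cache (LRU->MRU): [D Y]
  22. access L: MISS, evict D. Cache (LRU->MRU): [Y L]
  23. access G: MISS, evict Y. Cache (LRU->MRU): [L G]
  24. access L: HIT. Cache (LRU->MRU): [G L]
  25. access L: HIT. Cache (LRU->MRU): [G L]
  26. access L: HIT. Cache (LRU->MRU): [G L]
  27. access L: HIT. Cache (LRU->MRU): [G L]
  28. access G: HIT. Cache (LRU->MRU): [L G]
  29. access G: HIT. Cache (LRU->MRU): [L G]
  30. access D: MISS, evict L. Cache (LRU->MRU): [G D]
  31. access L: MISS, evict G. Cache (LRU->MRU): [D L]
  32. access D: HIT. Cache (LRU->MRU): [L D]
Total: 14 hits, 18 misses, 16 evictions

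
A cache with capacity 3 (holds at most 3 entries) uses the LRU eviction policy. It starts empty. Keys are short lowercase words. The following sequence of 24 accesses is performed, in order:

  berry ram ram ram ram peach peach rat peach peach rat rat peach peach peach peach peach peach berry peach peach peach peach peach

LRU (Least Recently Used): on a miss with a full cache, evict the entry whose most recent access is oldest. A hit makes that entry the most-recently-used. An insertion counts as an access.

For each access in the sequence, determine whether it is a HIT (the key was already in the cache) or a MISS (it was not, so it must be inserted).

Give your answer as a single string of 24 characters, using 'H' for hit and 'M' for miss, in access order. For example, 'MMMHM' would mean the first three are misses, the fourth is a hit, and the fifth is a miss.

Answer: MMHHHMHMHHHHHHHHHHMHHHHH

Derivation:
LRU simulation (capacity=3):
  1. access berry: MISS. Cache (LRU->MRU): [berry]
  2. access ram: MISS. Cache (LRU->MRU): [berry ram]
  3. access ram: HIT. Cache (LRU->MRU): [berry ram]
  4. access ram: HIT. Cache (LRU->MRU): [berry ram]
  5. access ram: HIT. Cache (LRU->MRU): [berry ram]
  6. access peach: MISS. Cache (LRU->MRU): [berry ram peach]
  7. access peach: HIT. Cache (LRU->MRU): [berry ram peach]
  8. access rat: MISS, evict berry. Cache (LRU->MRU): [ram peach rat]
  9. access peach: HIT. Cache (LRU->MRU): [ram rat peach]
  10. access peach: HIT. Cache (LRU->MRU): [ram rat peach]
  11. access rat: HIT. Cache (LRU->MRU): [ram peach rat]
  12. access rat: HIT. Cache (LRU->MRU): [ram peach rat]
  13. access peach: HIT. Cache (LRU->MRU): [ram rat peach]
  14. access peach: HIT. Cache (LRU->MRU): [ram rat peach]
  15. access peach: HIT. Cache (LRU->MRU): [ram rat peach]
  16. access peach: HIT. Cache (LRU->MRU): [ram rat peach]
  17. access peach: HIT. Cache (LRU->MRU): [ram rat peach]
  18. access peach: HIT. Cache (LRU->MRU): [ram rat peach]
  19. access berry: MISS, evict ram. Cache (LRU->MRU): [rat peach berry]
  20. access peach: HIT. Cache (LRU->MRU): [rat berry peach]
  21. access peach: HIT. Cache (LRU->MRU): [rat berry peach]
  22. access peach: HIT. Cache (LRU->MRU): [rat berry peach]
  23. access peach: HIT. Cache (LRU->MRU): [rat berry peach]
  24. access peach: HIT. Cache (LRU->MRU): [rat berry peach]
Total: 19 hits, 5 misses, 2 evictions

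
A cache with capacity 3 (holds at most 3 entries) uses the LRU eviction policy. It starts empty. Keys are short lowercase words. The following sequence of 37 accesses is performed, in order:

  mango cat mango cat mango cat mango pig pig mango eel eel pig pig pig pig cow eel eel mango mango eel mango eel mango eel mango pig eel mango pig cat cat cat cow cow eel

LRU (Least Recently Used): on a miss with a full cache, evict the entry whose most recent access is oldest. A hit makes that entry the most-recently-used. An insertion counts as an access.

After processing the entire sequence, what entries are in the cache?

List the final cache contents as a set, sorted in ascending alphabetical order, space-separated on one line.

LRU simulation (capacity=3):
  1. access mango: MISS. Cache (LRU->MRU): [mango]
  2. access cat: MISS. Cache (LRU->MRU): [mango cat]
  3. access mango: HIT. Cache (LRU->MRU): [cat mango]
  4. access cat: HIT. Cache (LRU->MRU): [mango cat]
  5. access mango: HIT. Cache (LRU->MRU): [cat mango]
  6. access cat: HIT. Cache (LRU->MRU): [mango cat]
  7. access mango: HIT. Cache (LRU->MRU): [cat mango]
  8. access pig: MISS. Cache (LRU->MRU): [cat mango pig]
  9. access pig: HIT. Cache (LRU->MRU): [cat mango pig]
  10. access mango: HIT. Cache (LRU->MRU): [cat pig mango]
  11. access eel: MISS, evict cat. Cache (LRU->MRU): [pig mango eel]
  12. access eel: HIT. Cache (LRU->MRU): [pig mango eel]
  13. access pig: HIT. Cache (LRU->MRU): [mango eel pig]
  14. access pig: HIT. Cache (LRU->MRU): [mango eel pig]
  15. access pig: HIT. Cache (LRU->MRU): [mango eel pig]
  16. access pig: HIT. Cache (LRU->MRU): [mango eel pig]
  17. access cow: MISS, evict mango. Cache (LRU->MRU): [eel pig cow]
  18. access eel: HIT. Cache (LRU->MRU): [pig cow eel]
  19. access eel: HIT. Cache (LRU->MRU): [pig cow eel]
  20. access mango: MISS, evict pig. Cache (LRU->MRU): [cow eel mango]
  21. access mango: HIT. Cache (LRU->MRU): [cow eel mango]
  22. access eel: HIT. Cache (LRU->MRU): [cow mango eel]
  23. access mango: HIT. Cache (LRU->MRU): [cow eel mango]
  24. access eel: HIT. Cache (LRU->MRU): [cow mango eel]
  25. access mango: HIT. Cache (LRU->MRU): [cow eel mango]
  26. access eel: HIT. Cache (LRU->MRU): [cow mango eel]
  27. access mango: HIT. Cache (LRU->MRU): [cow eel mango]
  28. access pig: MISS, evict cow. Cache (LRU->MRU): [eel mango pig]
  29. access eel: HIT. Cache (LRU->MRU): [mango pig eel]
  30. access mango: HIT. Cache (LRU->MRU): [pig eel mango]
  31. access pig: HIT. Cache (LRU->MRU): [eel mango pig]
  32. access cat: MISS, evict eel. Cache (LRU->MRU): [mango pig cat]
  33. access cat: HIT. Cache (LRU->MRU): [mango pig cat]
  34. access cat: HIT. Cache (LRU->MRU): [mango pig cat]
  35. access cow: MISS, evict mango. Cache (LRU->MRU): [pig cat cow]
  36. access cow: HIT. Cache (LRU->MRU): [pig cat cow]
  37. access eel: MISS, evict pig. Cache (LRU->MRU): [cat cow eel]
Total: 27 hits, 10 misses, 7 evictions

Answer: cat cow eel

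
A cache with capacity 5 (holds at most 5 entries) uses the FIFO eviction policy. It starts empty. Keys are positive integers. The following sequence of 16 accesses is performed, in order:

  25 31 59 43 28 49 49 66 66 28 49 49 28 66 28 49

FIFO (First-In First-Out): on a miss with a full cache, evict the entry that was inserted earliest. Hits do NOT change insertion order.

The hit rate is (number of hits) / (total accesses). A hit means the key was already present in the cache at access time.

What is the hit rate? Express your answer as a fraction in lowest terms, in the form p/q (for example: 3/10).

Answer: 9/16

Derivation:
FIFO simulation (capacity=5):
  1. access 25: MISS. Cache (old->new): [25]
  2. access 31: MISS. Cache (old->new): [25 31]
  3. access 59: MISS. Cache (old->new): [25 31 59]
  4. access 43: MISS. Cache (old->new): [25 31 59 43]
  5. access 28: MISS. Cache (old->new): [25 31 59 43 28]
  6. access 49: MISS, evict 25. Cache (old->new): [31 59 43 28 49]
  7. access 49: HIT. Cache (old->new): [31 59 43 28 49]
  8. access 66: MISS, evict 31. Cache (old->new): [59 43 28 49 66]
  9. access 66: HIT. Cache (old->new): [59 43 28 49 66]
  10. access 28: HIT. Cache (old->new): [59 43 28 49 66]
  11. access 49: HIT. Cache (old->new): [59 43 28 49 66]
  12. access 49: HIT. Cache (old->new): [59 43 28 49 66]
  13. access 28: HIT. Cache (old->new): [59 43 28 49 66]
  14. access 66: HIT. Cache (old->new): [59 43 28 49 66]
  15. access 28: HIT. Cache (old->new): [59 43 28 49 66]
  16. access 49: HIT. Cache (old->new): [59 43 28 49 66]
Total: 9 hits, 7 misses, 2 evictions

Hit rate = 9/16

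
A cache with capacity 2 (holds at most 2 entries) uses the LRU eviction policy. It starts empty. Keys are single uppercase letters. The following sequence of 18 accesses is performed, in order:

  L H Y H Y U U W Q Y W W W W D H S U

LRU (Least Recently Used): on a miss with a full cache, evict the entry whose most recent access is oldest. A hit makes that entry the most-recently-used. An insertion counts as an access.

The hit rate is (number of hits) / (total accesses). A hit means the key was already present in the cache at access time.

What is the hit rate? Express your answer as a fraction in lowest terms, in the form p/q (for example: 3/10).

LRU simulation (capacity=2):
  1. access L: MISS. Cache (LRU->MRU): [L]
  2. access H: MISS. Cache (LRU->MRU): [L H]
  3. access Y: MISS, evict L. Cache (LRU->MRU): [H Y]
  4. access H: HIT. Cache (LRU->MRU): [Y H]
  5. access Y: HIT. Cache (LRU->MRU): [H Y]
  6. access U: MISS, evict H. Cache (LRU->MRU): [Y U]
  7. access U: HIT. Cache (LRU->MRU): [Y U]
  8. access W: MISS, evict Y. Cache (LRU->MRU): [U W]
  9. access Q: MISS, evict U. Cache (LRU->MRU): [W Q]
  10. access Y: MISS, evict W. Cache (LRU->MRU): [Q Y]
  11. access W: MISS, evict Q. Cache (LRU->MRU): [Y W]
  12. access W: HIT. Cache (LRU->MRU): [Y W]
  13. access W: HIT. Cache (LRU->MRU): [Y W]
  14. access W: HIT. Cache (LRU->MRU): [Y W]
  15. access D: MISS, evict Y. Cache (LRU->MRU): [W D]
  16. access H: MISS, evict W. Cache (LRU->MRU): [D H]
  17. access S: MISS, evict D. Cache (LRU->MRU): [H S]
  18. access U: MISS, evict H. Cache (LRU->MRU): [S U]
Total: 6 hits, 12 misses, 10 evictions

Hit rate = 6/18 = 1/3

Answer: 1/3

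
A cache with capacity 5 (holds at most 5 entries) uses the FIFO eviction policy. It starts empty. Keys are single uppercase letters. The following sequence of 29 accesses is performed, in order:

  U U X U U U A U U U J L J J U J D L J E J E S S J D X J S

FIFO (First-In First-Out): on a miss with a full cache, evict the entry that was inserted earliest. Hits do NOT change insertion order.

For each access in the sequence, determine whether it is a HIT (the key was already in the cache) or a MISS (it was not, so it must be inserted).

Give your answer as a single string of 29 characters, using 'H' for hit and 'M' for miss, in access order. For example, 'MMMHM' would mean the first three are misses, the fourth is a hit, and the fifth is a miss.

Answer: MHMHHHMHHHMMHHHHMHHMHHMHHHMMH

Derivation:
FIFO simulation (capacity=5):
  1. access U: MISS. Cache (old->new): [U]
  2. access U: HIT. Cache (old->new): [U]
  3. access X: MISS. Cache (old->new): [U X]
  4. access U: HIT. Cache (old->new): [U X]
  5. access U: HIT. Cache (old->new): [U X]
  6. access U: HIT. Cache (old->new): [U X]
  7. access A: MISS. Cache (old->new): [U X A]
  8. access U: HIT. Cache (old->new): [U X A]
  9. access U: HIT. Cache (old->new): [U X A]
  10. access U: HIT. Cache (old->new): [U X A]
  11. access J: MISS. Cache (old->new): [U X A J]
  12. access L: MISS. Cache (old->new): [U X A J L]
  13. access J: HIT. Cache (old->new): [U X A J L]
  14. access J: HIT. Cache (old->new): [U X A J L]
  15. access U: HIT. Cache (old->new): [U X A J L]
  16. access J: HIT. Cache (old->new): [U X A J L]
  17. access D: MISS, evict U. Cache (old->new): [X A J L D]
  18. access L: HIT. Cache (old->new): [X A J L D]
  19. access J: HIT. Cache (old->new): [X A J L D]
  20. access E: MISS, evict X. Cache (old->new): [A J L D E]
  21. access J: HIT. Cache (old->new): [A J L D E]
  22. access E: HIT. Cache (old->new): [A J L D E]
  23. access S: MISS, evict A. Cache (old->new): [J L D E S]
  24. access S: HIT. Cache (old->new): [J L D E S]
  25. access J: HIT. Cache (old->new): [J L D E S]
  26. access D: HIT. Cache (old->new): [J L D E S]
  27. access X: MISS, evict J. Cache (old->new): [L D E S X]
  28. access J: MISS, evict L. Cache (old->new): [D E S X J]
  29. access S: HIT. Cache (old->new): [D E S X J]
Total: 19 hits, 10 misses, 5 evictions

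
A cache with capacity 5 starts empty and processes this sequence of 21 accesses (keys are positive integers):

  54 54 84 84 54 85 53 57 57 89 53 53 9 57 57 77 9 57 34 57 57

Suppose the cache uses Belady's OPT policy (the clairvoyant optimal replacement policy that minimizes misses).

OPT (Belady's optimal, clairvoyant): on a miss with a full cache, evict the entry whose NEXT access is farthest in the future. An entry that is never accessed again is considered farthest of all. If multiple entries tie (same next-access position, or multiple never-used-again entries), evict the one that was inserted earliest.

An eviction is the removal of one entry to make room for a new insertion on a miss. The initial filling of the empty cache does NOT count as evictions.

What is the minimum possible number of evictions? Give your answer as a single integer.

Answer: 4

Derivation:
OPT (Belady) simulation (capacity=5):
  1. access 54: MISS. Cache: [54]
  2. access 54: HIT. Next use of 54: step 5. Cache: [54]
  3. access 84: MISS. Cache: [54 84]
  4. access 84: HIT. Next use of 84: never. Cache: [54 84]
  5. access 54: HIT. Next use of 54: never. Cache: [54 84]
  6. access 85: MISS. Cache: [54 84 85]
  7. access 53: MISS. Cache: [54 84 85 53]
  8. access 57: MISS. Cache: [54 84 85 53 57]
  9. access 57: HIT. Next use of 57: step 14. Cache: [54 84 85 53 57]
  10. access 89: MISS, evict 54 (next use: never). Cache: [84 85 53 57 89]
  11. access 53: HIT. Next use of 53: step 12. Cache: [84 85 53 57 89]
  12. access 53: HIT. Next use of 53: never. Cache: [84 85 53 57 89]
  13. access 9: MISS, evict 84 (next use: never). Cache: [85 53 57 89 9]
  14. access 57: HIT. Next use of 57: step 15. Cache: [85 53 57 89 9]
  15. access 57: HIT. Next use of 57: step 18. Cache: [85 53 57 89 9]
  16. access 77: MISS, evict 85 (next use: never). Cache: [53 57 89 9 77]
  17. access 9: HIT. Next use of 9: never. Cache: [53 57 89 9 77]
  18. access 57: HIT. Next use of 57: step 20. Cache: [53 57 89 9 77]
  19. access 34: MISS, evict 53 (next use: never). Cache: [57 89 9 77 34]
  20. access 57: HIT. Next use of 57: step 21. Cache: [57 89 9 77 34]
  21. access 57: HIT. Next use of 57: never. Cache: [57 89 9 77 34]
Total: 12 hits, 9 misses, 4 evictions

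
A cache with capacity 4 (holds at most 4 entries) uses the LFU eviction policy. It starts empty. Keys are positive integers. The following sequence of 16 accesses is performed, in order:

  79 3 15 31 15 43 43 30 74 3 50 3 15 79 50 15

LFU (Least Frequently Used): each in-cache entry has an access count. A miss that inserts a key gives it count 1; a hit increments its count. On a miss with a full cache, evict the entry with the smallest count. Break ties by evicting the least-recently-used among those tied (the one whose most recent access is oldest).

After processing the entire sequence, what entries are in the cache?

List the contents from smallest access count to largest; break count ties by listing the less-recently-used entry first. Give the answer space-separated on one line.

LFU simulation (capacity=4):
  1. access 79: MISS. Cache: [79(c=1)]
  2. access 3: MISS. Cache: [79(c=1) 3(c=1)]
  3. access 15: MISS. Cache: [79(c=1) 3(c=1) 15(c=1)]
  4. access 31: MISS. Cache: [79(c=1) 3(c=1) 15(c=1) 31(c=1)]
  5. access 15: HIT, count now 2. Cache: [79(c=1) 3(c=1) 31(c=1) 15(c=2)]
  6. access 43: MISS, evict 79(c=1). Cache: [3(c=1) 31(c=1) 43(c=1) 15(c=2)]
  7. access 43: HIT, count now 2. Cache: [3(c=1) 31(c=1) 15(c=2) 43(c=2)]
  8. access 30: MISS, evict 3(c=1). Cache: [31(c=1) 30(c=1) 15(c=2) 43(c=2)]
  9. access 74: MISS, evict 31(c=1). Cache: [30(c=1) 74(c=1) 15(c=2) 43(c=2)]
  10. access 3: MISS, evict 30(c=1). Cache: [74(c=1) 3(c=1) 15(c=2) 43(c=2)]
  11. access 50: MISS, evict 74(c=1). Cache: [3(c=1) 50(c=1) 15(c=2) 43(c=2)]
  12. access 3: HIT, count now 2. Cache: [50(c=1) 15(c=2) 43(c=2) 3(c=2)]
  13. access 15: HIT, count now 3. Cache: [50(c=1) 43(c=2) 3(c=2) 15(c=3)]
  14. access 79: MISS, evict 50(c=1). Cache: [79(c=1) 43(c=2) 3(c=2) 15(c=3)]
  15. access 50: MISS, evict 79(c=1). Cache: [50(c=1) 43(c=2) 3(c=2) 15(c=3)]
  16. access 15: HIT, count now 4. Cache: [50(c=1) 43(c=2) 3(c=2) 15(c=4)]
Total: 5 hits, 11 misses, 7 evictions

Answer: 50 43 3 15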